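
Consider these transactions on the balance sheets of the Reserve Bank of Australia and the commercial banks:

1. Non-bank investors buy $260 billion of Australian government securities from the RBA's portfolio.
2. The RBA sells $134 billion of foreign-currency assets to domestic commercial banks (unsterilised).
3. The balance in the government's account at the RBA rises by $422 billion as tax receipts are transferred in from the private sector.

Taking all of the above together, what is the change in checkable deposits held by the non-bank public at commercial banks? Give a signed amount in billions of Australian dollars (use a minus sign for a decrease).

RBA balance sheet:
  Assets:      Securities −$260B, Foreign assets −$134B
  Liabilities: Bank reserves −$816B, Government deposits +$422B
Commercial banking system:
  Assets:      Reserves at CB −$816B, Foreign assets +$134B
  Liabilities: Checkable deposits −$682B
So the change in checkable deposits held by the non-bank public at commercial banks is -$682 billion.

-$682 billion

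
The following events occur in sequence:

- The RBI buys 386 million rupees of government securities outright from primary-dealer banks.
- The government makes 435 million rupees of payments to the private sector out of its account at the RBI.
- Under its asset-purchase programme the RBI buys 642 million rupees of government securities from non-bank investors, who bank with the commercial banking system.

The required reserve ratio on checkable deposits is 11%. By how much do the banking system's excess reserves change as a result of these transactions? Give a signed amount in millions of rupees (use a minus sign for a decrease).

+1344.53 million

OMO purchase (from banks) 386 million rupees: reserves +386M, deposits 0.
Government spending 435 million rupees: reserves +435M, deposits +435M.
Asset purchase (from non-banks) 642 million rupees: reserves +642M, deposits +642M.
Totals: Δreserves = +1463M, Δdeposits = +1077M.
Δrequired reserves = 11% × +1077M = +118.47M.
Δexcess reserves = Δreserves − Δrequired = +1463M − (+118.47M) = +1344.53 million.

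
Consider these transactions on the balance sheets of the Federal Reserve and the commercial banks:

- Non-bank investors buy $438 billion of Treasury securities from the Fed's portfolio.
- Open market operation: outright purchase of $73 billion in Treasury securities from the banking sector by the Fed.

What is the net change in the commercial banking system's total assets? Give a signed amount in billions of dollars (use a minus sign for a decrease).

Fed balance sheet:
  Assets:      Securities −$365B
  Liabilities: Bank reserves −$365B
Commercial banking system:
  Assets:      Reserves at CB −$365B, Securities −$73B
  Liabilities: Checkable deposits −$438B
Change in total bank assets = -$438 billion.

-$438 billion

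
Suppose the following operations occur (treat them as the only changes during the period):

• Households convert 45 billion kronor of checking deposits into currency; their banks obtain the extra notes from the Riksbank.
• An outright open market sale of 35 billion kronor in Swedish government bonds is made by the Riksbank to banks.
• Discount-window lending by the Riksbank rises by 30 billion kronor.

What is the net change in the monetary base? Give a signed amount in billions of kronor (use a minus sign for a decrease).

Riksbank balance sheet:
  Assets:      Securities −35B, Loans to banks +30B
  Liabilities: Bank reserves −50B, Currency in circulation +45B
Commercial banking system:
  Assets:      Reserves at CB −50B, Securities +35B
  Liabilities: Checkable deposits −45B, Borrowings from CB +30B
Monetary base = currency + reserves: +45B + (−50B) = -5 billion.

-5 billion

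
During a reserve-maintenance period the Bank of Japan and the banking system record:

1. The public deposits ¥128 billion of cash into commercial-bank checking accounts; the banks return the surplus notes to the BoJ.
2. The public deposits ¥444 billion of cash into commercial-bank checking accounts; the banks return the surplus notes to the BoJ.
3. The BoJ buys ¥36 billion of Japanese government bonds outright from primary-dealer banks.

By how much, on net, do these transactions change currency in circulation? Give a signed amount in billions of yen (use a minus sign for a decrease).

Currency deposit ¥128 billion: notes return to the central bank → −¥128B.
Currency deposit ¥444 billion: notes return to the central bank → −¥444B.
OMO purchase (from banks) ¥36 billion: no currency enters or leaves circulation → 0.
Net: −128 − 444 + 0 = -¥572 billion.

-¥572 billion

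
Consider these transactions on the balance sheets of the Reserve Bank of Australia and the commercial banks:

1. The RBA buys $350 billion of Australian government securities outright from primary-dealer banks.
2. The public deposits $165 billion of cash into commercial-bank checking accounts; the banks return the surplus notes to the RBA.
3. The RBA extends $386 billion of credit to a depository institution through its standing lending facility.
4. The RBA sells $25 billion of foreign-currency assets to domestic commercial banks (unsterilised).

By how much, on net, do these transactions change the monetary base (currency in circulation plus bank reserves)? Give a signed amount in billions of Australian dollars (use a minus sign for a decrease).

+$711 billion

OMO purchase (from banks) $350 billion: RBA balance sheet expands → +$350B.
Currency deposit $165 billion: just a shift between currency and reserves — both are base money → 0.
Discount-window loan $386 billion: RBA balance sheet expands → +$386B.
FX sale $25 billion: RBA balance sheet contracts → −$25B.
Net: 350 + 0 + 386 − 25 = +$711 billion.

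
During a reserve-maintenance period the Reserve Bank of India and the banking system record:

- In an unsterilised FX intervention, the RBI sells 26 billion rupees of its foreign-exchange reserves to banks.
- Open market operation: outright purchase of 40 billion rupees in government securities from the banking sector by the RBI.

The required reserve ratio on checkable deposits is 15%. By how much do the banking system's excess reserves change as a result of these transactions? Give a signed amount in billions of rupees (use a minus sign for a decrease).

+14 billion

FX sale 26 billion rupees: reserves −26B, deposits 0.
OMO purchase (from banks) 40 billion rupees: reserves +40B, deposits 0.
Totals: Δreserves = +14B, Δdeposits = 0.
Δrequired reserves = 15% × 0 = 0.
Δexcess reserves = Δreserves − Δrequired = +14B − (0) = +14 billion.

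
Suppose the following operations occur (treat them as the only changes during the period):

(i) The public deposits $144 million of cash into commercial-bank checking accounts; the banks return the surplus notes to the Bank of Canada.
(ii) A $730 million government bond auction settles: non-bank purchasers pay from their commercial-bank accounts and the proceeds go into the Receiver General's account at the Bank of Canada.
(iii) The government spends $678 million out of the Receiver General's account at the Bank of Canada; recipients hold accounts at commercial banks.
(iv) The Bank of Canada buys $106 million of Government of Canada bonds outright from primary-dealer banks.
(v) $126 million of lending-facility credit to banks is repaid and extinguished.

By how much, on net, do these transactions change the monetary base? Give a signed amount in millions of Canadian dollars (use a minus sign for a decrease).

-$72 million

Bank of Canada balance sheet:
  Assets:      Securities +$106M, Loans to banks −$126M
  Liabilities: Bank reserves +$72M, Currency in circulation −$144M, Government deposits +$52M
Commercial banking system:
  Assets:      Reserves at CB +$72M, Securities −$106M
  Liabilities: Checkable deposits +$92M, Borrowings from CB −$126M
Monetary base = currency + reserves: −$144M + (+$72M) = -$72 million.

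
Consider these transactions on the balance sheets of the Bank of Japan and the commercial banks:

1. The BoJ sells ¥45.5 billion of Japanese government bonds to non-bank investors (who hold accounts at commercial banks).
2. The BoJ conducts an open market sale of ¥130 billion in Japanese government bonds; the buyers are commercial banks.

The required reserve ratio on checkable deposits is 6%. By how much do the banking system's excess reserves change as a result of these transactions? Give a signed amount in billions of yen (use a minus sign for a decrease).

Asset sale (to non-banks) ¥45.5 billion: reserves −¥45.5B, deposits −¥45.5B.
OMO sale (to banks) ¥130 billion: reserves −¥130B, deposits 0.
Totals: Δreserves = −¥175.5B, Δdeposits = −¥45.5B.
Δrequired reserves = 6% × −¥45.5B = −¥2.73B.
Δexcess reserves = Δreserves − Δrequired = −¥175.5B − (−¥2.73B) = -¥172.77 billion.

-¥172.77 billion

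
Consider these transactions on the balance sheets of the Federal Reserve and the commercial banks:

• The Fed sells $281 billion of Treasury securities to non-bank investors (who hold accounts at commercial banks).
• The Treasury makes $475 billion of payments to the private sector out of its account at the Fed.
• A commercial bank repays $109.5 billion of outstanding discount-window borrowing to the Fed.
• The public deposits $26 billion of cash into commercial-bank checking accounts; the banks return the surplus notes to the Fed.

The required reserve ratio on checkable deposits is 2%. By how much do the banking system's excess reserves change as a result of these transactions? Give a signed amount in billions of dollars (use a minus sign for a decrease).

Asset sale (to non-banks) $281 billion: reserves −$281B, deposits −$281B.
Government spending $475 billion: reserves +$475B, deposits +$475B.
Discount-window repayment $109.5 billion: reserves −$109.5B, deposits 0.
Currency deposit $26 billion: reserves +$26B, deposits +$26B.
Totals: Δreserves = +$110.5B, Δdeposits = +$220B.
Δrequired reserves = 2% × +$220B = +$4.4B.
Δexcess reserves = Δreserves − Δrequired = +$110.5B − (+$4.4B) = +$106.1 billion.

+$106.1 billion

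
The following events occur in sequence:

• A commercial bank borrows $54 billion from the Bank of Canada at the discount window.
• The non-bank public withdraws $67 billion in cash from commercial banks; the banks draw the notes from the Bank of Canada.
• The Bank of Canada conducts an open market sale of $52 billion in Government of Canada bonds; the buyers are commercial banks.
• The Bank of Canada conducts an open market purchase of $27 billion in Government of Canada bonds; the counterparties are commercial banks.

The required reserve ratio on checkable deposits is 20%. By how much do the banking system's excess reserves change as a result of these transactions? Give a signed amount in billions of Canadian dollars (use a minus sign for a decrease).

Discount-window loan $54 billion: reserves +$54B, deposits 0.
Currency withdrawal $67 billion: reserves −$67B, deposits −$67B.
OMO sale (to banks) $52 billion: reserves −$52B, deposits 0.
OMO purchase (from banks) $27 billion: reserves +$27B, deposits 0.
Totals: Δreserves = −$38B, Δdeposits = −$67B.
Δrequired reserves = 20% × −$67B = −$13.4B.
Δexcess reserves = Δreserves − Δrequired = −$38B − (−$13.4B) = -$24.6 billion.

-$24.6 billion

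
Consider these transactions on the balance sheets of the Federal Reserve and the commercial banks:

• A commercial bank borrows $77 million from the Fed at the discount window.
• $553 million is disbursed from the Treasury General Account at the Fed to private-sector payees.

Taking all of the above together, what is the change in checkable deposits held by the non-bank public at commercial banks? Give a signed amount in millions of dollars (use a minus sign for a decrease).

Discount-window loan $77 million: the counterparty is a bank, so public deposits are unchanged → 0.
Government spending $553 million: non-bank counterparties' bank balances rise → +$553M.
Net: 0 + 553 = +$553 million.

+$553 million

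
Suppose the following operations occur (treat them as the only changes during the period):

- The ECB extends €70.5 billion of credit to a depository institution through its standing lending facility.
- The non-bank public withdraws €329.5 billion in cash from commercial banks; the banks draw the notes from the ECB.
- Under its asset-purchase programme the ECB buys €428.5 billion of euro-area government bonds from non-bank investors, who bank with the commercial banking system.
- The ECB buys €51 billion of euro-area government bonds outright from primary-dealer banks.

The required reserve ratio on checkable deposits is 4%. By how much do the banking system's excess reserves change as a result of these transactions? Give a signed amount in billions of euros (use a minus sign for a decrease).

+€216.54 billion

Discount-window loan €70.5 billion: reserves +€70.5B, deposits 0.
Currency withdrawal €329.5 billion: reserves −€329.5B, deposits −€329.5B.
Asset purchase (from non-banks) €428.5 billion: reserves +€428.5B, deposits +€428.5B.
OMO purchase (from banks) €51 billion: reserves +€51B, deposits 0.
Totals: Δreserves = +€220.5B, Δdeposits = +€99B.
Δrequired reserves = 4% × +€99B = +€3.96B.
Δexcess reserves = Δreserves − Δrequired = +€220.5B − (+€3.96B) = +€216.54 billion.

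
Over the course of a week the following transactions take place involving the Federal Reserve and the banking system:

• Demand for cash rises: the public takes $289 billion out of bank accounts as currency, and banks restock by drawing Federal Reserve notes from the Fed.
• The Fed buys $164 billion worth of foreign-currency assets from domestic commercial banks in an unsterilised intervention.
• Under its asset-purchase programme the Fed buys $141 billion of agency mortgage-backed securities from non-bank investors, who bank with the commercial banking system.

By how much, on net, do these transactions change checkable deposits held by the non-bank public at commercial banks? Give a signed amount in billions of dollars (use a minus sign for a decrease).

-$148 billion

Currency withdrawal $289 billion: non-bank counterparties' bank balances fall → −$289B.
FX purchase $164 billion: the counterparty is a bank, so public deposits are unchanged → 0.
Asset purchase (from non-banks) $141 billion: non-bank counterparties' bank balances rise → +$141B.
Net: −289 + 0 + 141 = -$148 billion.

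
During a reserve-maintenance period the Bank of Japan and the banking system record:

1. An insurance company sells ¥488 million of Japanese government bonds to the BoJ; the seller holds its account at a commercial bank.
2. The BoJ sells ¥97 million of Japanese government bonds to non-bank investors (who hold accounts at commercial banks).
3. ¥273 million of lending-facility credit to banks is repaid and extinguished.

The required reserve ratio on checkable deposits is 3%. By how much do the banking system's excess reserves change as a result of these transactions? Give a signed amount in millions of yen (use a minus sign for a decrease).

+¥106.27 million

Asset purchase (from non-banks) ¥488 million: reserves +¥488M, deposits +¥488M.
Asset sale (to non-banks) ¥97 million: reserves −¥97M, deposits −¥97M.
Discount-window repayment ¥273 million: reserves −¥273M, deposits 0.
Totals: Δreserves = +¥118M, Δdeposits = +¥391M.
Δrequired reserves = 3% × +¥391M = +¥11.73M.
Δexcess reserves = Δreserves − Δrequired = +¥118M − (+¥11.73M) = +¥106.27 million.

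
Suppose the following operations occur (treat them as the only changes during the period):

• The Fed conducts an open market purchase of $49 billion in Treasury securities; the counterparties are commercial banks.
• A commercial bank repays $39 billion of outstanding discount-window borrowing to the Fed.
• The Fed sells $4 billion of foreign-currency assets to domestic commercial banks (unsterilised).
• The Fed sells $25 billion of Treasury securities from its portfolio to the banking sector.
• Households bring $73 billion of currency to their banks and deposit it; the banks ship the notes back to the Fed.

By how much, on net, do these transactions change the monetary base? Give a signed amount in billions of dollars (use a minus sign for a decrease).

-$19 billion

Fed balance sheet:
  Assets:      Securities +$24B, Loans to banks −$39B, Foreign assets −$4B
  Liabilities: Bank reserves +$54B, Currency in circulation −$73B
Monetary base = currency + reserves: −$73B + (+$54B) = -$19 billion.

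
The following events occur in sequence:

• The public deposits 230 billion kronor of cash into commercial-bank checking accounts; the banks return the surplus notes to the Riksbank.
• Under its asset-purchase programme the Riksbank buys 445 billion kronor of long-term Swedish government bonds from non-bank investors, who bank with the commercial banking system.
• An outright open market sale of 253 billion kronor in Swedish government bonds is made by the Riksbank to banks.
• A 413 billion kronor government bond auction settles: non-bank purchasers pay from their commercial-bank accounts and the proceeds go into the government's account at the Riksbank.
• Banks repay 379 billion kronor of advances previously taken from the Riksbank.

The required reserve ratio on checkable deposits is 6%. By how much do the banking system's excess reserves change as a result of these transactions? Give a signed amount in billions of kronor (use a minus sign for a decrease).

Currency deposit 230 billion kronor: reserves +230B, deposits +230B.
Asset purchase (from non-banks) 445 billion kronor: reserves +445B, deposits +445B.
OMO sale (to banks) 253 billion kronor: reserves −253B, deposits 0.
Government account inflow 413 billion kronor: reserves −413B, deposits −413B.
Discount-window repayment 379 billion kronor: reserves −379B, deposits 0.
Totals: Δreserves = −370B, Δdeposits = +262B.
Δrequired reserves = 6% × +262B = +15.72B.
Δexcess reserves = Δreserves − Δrequired = −370B − (+15.72B) = -385.72 billion.

-385.72 billion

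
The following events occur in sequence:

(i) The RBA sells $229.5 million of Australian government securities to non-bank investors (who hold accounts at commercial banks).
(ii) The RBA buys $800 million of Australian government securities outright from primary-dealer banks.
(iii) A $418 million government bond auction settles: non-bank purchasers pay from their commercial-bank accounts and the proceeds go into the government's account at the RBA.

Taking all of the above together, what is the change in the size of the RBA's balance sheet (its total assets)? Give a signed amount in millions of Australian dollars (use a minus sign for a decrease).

Asset sale (to non-banks) $229.5 million: an RBA asset is shed → −$229.5M.
OMO purchase (from banks) $800 million: an RBA asset is acquired → +$800M.
Government account inflow $418 million: only the composition of liabilities changes → 0.
Net: −229.5 + 800 + 0 = +$570.5 million.

+$570.5 million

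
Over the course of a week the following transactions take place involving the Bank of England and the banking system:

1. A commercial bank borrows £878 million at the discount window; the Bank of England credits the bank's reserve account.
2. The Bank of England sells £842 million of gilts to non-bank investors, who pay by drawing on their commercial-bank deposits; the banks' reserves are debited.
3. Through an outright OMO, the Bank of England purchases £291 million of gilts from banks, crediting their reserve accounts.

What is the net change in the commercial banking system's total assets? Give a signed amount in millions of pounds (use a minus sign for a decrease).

+£36 million

Discount-window loan £878 million: bank balance sheets expand → +£878M.
Asset sale (to non-banks) £842 million: bank balance sheets shrink → −£842M.
OMO purchase (from banks) £291 million: just an asset swap on bank balance sheets → 0.
Net: 878 − 842 + 0 = +£36 million.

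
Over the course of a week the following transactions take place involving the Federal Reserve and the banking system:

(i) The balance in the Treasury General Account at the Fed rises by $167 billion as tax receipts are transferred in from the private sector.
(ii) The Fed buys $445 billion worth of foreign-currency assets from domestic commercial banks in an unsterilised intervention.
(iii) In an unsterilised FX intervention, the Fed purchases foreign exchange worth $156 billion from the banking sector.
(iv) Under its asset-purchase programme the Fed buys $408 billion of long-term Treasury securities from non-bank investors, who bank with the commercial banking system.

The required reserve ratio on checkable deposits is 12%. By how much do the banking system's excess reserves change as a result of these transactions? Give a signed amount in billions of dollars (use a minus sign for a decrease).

Government account inflow $167 billion: reserves −$167B, deposits −$167B.
FX purchase $445 billion: reserves +$445B, deposits 0.
FX purchase $156 billion: reserves +$156B, deposits 0.
Asset purchase (from non-banks) $408 billion: reserves +$408B, deposits +$408B.
Totals: Δreserves = +$842B, Δdeposits = +$241B.
Δrequired reserves = 12% × +$241B = +$28.92B.
Δexcess reserves = Δreserves − Δrequired = +$842B − (+$28.92B) = +$813.08 billion.

+$813.08 billion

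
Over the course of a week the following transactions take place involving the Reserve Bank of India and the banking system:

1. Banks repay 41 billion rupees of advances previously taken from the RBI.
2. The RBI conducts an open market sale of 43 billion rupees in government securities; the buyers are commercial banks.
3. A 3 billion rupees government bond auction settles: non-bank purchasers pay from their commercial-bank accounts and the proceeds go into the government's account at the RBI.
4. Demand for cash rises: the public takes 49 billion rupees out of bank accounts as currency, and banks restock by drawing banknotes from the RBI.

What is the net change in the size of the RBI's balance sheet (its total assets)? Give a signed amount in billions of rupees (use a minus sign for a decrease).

-84 billion

RBI balance sheet:
  Assets:      Securities −43B, Loans to banks −41B
  Liabilities: Bank reserves −136B, Currency in circulation +49B, Government deposits +3B
Change in total RBI assets = -84 billion.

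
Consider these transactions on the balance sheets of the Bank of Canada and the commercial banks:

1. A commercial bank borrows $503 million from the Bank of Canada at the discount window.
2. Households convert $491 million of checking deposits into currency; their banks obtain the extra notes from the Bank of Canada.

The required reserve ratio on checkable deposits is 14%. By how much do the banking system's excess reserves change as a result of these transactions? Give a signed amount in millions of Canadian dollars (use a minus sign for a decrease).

Discount-window loan $503 million: reserves +$503M, deposits 0.
Currency withdrawal $491 million: reserves −$491M, deposits −$491M.
Totals: Δreserves = +$12M, Δdeposits = −$491M.
Δrequired reserves = 14% × −$491M = −$68.74M.
Δexcess reserves = Δreserves − Δrequired = +$12M − (−$68.74M) = +$80.74 million.

+$80.74 million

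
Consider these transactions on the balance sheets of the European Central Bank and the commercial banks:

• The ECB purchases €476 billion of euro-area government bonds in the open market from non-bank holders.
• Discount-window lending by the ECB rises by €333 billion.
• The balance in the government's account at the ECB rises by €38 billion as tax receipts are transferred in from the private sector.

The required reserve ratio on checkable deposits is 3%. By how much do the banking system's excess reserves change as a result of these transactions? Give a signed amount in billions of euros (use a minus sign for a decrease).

+€757.86 billion

Asset purchase (from non-banks) €476 billion: reserves +€476B, deposits +€476B.
Discount-window loan €333 billion: reserves +€333B, deposits 0.
Government account inflow €38 billion: reserves −€38B, deposits −€38B.
Totals: Δreserves = +€771B, Δdeposits = +€438B.
Δrequired reserves = 3% × +€438B = +€13.14B.
Δexcess reserves = Δreserves − Δrequired = +€771B − (+€13.14B) = +€757.86 billion.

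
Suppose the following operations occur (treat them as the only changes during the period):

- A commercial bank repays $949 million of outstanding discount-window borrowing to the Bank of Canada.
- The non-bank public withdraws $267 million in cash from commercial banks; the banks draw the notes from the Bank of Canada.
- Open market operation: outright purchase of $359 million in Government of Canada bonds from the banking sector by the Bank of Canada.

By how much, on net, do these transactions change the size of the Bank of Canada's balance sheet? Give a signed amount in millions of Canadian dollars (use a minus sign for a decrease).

Discount-window repayment $949 million: a Bank of Canada asset is shed → −$949M.
Currency withdrawal $267 million: only the composition of liabilities changes → 0.
OMO purchase (from banks) $359 million: a Bank of Canada asset is acquired → +$359M.
Net: −949 + 0 + 359 = -$590 million.

-$590 million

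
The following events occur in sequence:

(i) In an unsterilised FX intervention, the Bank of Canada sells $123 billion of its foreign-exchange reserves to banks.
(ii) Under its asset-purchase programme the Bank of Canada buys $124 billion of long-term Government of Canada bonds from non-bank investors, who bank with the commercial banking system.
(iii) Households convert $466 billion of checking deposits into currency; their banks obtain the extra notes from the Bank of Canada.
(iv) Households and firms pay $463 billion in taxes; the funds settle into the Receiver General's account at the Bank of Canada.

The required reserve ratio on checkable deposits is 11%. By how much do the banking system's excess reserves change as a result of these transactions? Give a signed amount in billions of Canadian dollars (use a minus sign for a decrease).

FX sale $123 billion: reserves −$123B, deposits 0.
Asset purchase (from non-banks) $124 billion: reserves +$124B, deposits +$124B.
Currency withdrawal $466 billion: reserves −$466B, deposits −$466B.
Government account inflow $463 billion: reserves −$463B, deposits −$463B.
Totals: Δreserves = −$928B, Δdeposits = −$805B.
Δrequired reserves = 11% × −$805B = −$88.55B.
Δexcess reserves = Δreserves − Δrequired = −$928B − (−$88.55B) = -$839.45 billion.

-$839.45 billion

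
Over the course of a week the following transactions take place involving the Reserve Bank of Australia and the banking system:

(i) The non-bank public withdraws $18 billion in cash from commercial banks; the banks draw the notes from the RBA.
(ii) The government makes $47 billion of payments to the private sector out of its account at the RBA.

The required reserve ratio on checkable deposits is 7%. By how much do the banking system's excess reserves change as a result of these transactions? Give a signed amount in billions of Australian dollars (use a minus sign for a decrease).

+$26.97 billion

Currency withdrawal $18 billion: reserves −$18B, deposits −$18B.
Government spending $47 billion: reserves +$47B, deposits +$47B.
Totals: Δreserves = +$29B, Δdeposits = +$29B.
Δrequired reserves = 7% × +$29B = +$2.03B.
Δexcess reserves = Δreserves − Δrequired = +$29B − (+$2.03B) = +$26.97 billion.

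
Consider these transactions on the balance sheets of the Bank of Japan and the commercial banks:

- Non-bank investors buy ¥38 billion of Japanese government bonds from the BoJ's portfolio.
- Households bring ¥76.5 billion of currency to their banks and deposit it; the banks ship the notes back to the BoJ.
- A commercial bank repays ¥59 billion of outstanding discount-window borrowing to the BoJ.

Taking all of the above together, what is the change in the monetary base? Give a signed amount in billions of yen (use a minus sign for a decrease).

-¥97 billion

Asset sale (to non-banks) ¥38 billion: BoJ balance sheet contracts → −¥38B.
Currency deposit ¥76.5 billion: just a shift between currency and reserves — both are base money → 0.
Discount-window repayment ¥59 billion: BoJ balance sheet contracts → −¥59B.
Net: −38 + 0 − 59 = -¥97 billion.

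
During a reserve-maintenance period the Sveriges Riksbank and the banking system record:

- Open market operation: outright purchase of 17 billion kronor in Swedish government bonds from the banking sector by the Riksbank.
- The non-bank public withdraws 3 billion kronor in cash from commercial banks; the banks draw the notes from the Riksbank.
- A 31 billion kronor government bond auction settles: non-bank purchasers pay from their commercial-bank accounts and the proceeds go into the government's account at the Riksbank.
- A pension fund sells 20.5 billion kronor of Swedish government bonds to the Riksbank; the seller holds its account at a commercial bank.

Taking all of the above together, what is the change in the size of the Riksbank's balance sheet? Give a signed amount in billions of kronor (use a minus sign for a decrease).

+37.5 billion

OMO purchase (from banks) 17 billion kronor: a Riksbank asset is acquired → +17B.
Currency withdrawal 3 billion kronor: only the composition of liabilities changes → 0.
Government account inflow 31 billion kronor: only the composition of liabilities changes → 0.
Asset purchase (from non-banks) 20.5 billion kronor: a Riksbank asset is acquired → +20.5B.
Net: 17 + 0 + 0 + 20.5 = +37.5 billion.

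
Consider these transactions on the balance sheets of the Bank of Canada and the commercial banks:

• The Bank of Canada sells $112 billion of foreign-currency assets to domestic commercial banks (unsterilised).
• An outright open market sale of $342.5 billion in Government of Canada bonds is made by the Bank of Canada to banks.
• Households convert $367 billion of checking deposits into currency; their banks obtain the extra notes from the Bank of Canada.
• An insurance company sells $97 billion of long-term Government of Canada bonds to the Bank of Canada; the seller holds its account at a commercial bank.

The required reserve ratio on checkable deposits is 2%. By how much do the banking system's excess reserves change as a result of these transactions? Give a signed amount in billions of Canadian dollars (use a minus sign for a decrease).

-$719.1 billion

FX sale $112 billion: reserves −$112B, deposits 0.
OMO sale (to banks) $342.5 billion: reserves −$342.5B, deposits 0.
Currency withdrawal $367 billion: reserves −$367B, deposits −$367B.
Asset purchase (from non-banks) $97 billion: reserves +$97B, deposits +$97B.
Totals: Δreserves = −$724.5B, Δdeposits = −$270B.
Δrequired reserves = 2% × −$270B = −$5.4B.
Δexcess reserves = Δreserves − Δrequired = −$724.5B − (−$5.4B) = -$719.1 billion.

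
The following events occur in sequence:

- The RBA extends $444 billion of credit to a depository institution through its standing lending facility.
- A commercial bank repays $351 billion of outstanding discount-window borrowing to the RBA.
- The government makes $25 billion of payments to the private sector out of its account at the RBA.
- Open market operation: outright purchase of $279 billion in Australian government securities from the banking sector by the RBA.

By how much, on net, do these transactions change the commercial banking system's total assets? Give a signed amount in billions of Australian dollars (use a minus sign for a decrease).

Discount-window loan $444 billion: bank balance sheets expand → +$444B.
Discount-window repayment $351 billion: bank balance sheets shrink → −$351B.
Government spending $25 billion: bank balance sheets expand → +$25B.
OMO purchase (from banks) $279 billion: just an asset swap on bank balance sheets → 0.
Net: 444 − 351 + 25 + 0 = +$118 billion.

+$118 billion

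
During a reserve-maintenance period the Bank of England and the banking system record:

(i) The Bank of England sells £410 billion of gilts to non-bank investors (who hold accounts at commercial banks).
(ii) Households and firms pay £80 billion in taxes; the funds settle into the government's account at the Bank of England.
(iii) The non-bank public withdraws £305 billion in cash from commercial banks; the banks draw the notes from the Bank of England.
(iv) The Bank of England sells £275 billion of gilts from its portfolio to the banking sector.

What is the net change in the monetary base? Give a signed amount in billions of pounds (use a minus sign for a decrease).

Asset sale (to non-banks) £410 billion: Bank of England balance sheet contracts → −£410B.
Government account inflow £80 billion: reserves shift to a non-base liability → −£80B.
Currency withdrawal £305 billion: just a shift between currency and reserves — both are base money → 0.
OMO sale (to banks) £275 billion: Bank of England balance sheet contracts → −£275B.
Net: −410 − 80 + 0 − 275 = -£765 billion.

-£765 billion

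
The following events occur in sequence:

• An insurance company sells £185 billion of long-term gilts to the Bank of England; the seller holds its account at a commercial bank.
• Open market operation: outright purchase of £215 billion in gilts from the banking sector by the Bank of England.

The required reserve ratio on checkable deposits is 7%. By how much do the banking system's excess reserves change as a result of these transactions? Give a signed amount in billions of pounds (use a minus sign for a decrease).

+£387.05 billion

Asset purchase (from non-banks) £185 billion: reserves +£185B, deposits +£185B.
OMO purchase (from banks) £215 billion: reserves +£215B, deposits 0.
Totals: Δreserves = +£400B, Δdeposits = +£185B.
Δrequired reserves = 7% × +£185B = +£12.95B.
Δexcess reserves = Δreserves − Δrequired = +£400B − (+£12.95B) = +£387.05 billion.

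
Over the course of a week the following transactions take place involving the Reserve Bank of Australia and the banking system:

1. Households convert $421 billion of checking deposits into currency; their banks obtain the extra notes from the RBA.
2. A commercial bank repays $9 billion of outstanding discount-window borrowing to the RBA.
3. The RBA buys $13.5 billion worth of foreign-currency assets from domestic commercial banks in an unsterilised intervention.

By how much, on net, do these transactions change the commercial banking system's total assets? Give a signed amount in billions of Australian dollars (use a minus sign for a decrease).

-$430 billion

RBA balance sheet:
  Assets:      Loans to banks −$9B, Foreign assets +$13.5B
  Liabilities: Bank reserves −$416.5B, Currency in circulation +$421B
Commercial banking system:
  Assets:      Reserves at CB −$416.5B, Foreign assets −$13.5B
  Liabilities: Checkable deposits −$421B, Borrowings from CB −$9B
Change in total bank assets = -$430 billion.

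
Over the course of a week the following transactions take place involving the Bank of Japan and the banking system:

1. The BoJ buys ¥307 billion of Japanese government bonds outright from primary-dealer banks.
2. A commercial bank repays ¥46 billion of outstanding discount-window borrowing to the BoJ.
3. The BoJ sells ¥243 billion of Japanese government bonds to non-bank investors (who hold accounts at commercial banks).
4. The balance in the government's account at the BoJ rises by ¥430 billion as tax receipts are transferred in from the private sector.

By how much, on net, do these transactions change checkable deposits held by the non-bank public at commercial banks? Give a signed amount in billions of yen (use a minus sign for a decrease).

-¥673 billion

BoJ balance sheet:
  Assets:      Securities +¥64B, Loans to banks −¥46B
  Liabilities: Bank reserves −¥412B, Government deposits +¥430B
Commercial banking system:
  Assets:      Reserves at CB −¥412B, Securities −¥307B
  Liabilities: Checkable deposits −¥673B, Borrowings from CB −¥46B
So the change in checkable deposits held by the non-bank public at commercial banks is -¥673 billion.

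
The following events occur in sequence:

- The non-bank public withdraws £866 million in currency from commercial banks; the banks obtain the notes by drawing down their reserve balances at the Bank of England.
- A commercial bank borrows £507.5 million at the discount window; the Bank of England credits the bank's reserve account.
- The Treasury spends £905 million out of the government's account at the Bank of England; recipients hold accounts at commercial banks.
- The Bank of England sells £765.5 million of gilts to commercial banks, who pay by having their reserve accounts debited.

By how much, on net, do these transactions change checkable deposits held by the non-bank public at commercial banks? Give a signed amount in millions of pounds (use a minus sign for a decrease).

Bank of England balance sheet:
  Assets:      Securities −£765.5M, Loans to banks +£507.5M
  Liabilities: Bank reserves −£219M, Currency in circulation +£866M, Government deposits −£905M
Commercial banking system:
  Assets:      Reserves at CB −£219M, Securities +£765.5M
  Liabilities: Checkable deposits +£39M, Borrowings from CB +£507.5M
So the change in checkable deposits held by the non-bank public at commercial banks is +£39 million.

+£39 million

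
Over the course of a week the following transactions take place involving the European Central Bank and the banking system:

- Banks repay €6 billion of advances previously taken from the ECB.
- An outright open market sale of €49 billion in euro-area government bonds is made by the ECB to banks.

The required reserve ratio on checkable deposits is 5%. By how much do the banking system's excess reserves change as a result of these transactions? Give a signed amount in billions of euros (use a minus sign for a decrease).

Discount-window repayment €6 billion: reserves −€6B, deposits 0.
OMO sale (to banks) €49 billion: reserves −€49B, deposits 0.
Totals: Δreserves = −€55B, Δdeposits = 0.
Δrequired reserves = 5% × 0 = 0.
Δexcess reserves = Δreserves − Δrequired = −€55B − (0) = -€55 billion.

-€55 billion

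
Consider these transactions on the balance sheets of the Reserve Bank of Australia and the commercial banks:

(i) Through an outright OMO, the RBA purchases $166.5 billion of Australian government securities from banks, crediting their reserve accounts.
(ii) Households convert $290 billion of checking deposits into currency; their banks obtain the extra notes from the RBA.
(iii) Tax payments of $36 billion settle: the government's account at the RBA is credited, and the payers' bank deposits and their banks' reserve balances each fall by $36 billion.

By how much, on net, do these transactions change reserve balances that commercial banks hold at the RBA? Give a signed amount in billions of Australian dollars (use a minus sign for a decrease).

-$159.5 billion

RBA balance sheet:
  Assets:      Securities +$166.5B
  Liabilities: Bank reserves −$159.5B, Currency in circulation +$290B, Government deposits +$36B
So the change in reserve balances that commercial banks hold at the RBA is -$159.5 billion.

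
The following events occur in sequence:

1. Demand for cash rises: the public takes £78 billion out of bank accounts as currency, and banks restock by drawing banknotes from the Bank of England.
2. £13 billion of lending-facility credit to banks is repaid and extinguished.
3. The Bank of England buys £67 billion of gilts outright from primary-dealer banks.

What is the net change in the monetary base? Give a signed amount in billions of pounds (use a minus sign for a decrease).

+£54 billion

Bank of England balance sheet:
  Assets:      Securities +£67B, Loans to banks −£13B
  Liabilities: Bank reserves −£24B, Currency in circulation +£78B
Commercial banking system:
  Assets:      Reserves at CB −£24B, Securities −£67B
  Liabilities: Checkable deposits −£78B, Borrowings from CB −£13B
Monetary base = currency + reserves: +£78B + (−£24B) = +£54 billion.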